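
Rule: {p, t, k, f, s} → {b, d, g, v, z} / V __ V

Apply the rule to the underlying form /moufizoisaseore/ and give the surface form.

/f/ is a voiceless obstruent between vowels /u/ and /i/, so it voices to [v].
/s/ is a voiceless obstruent between vowels /i/ and /a/, so it voices to [z].
/s/ is a voiceless obstruent between vowels /a/ and /e/, so it voices to [z].
Surface form: [mouvizoizazeore].

mouvizoizazeore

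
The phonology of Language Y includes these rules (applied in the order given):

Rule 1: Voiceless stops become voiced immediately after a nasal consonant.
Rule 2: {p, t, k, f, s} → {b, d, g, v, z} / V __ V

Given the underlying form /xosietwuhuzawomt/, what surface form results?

xozietwuhuzawomd

Rule 1 (post-nasal voicing): /t/ is a voiceless stop immediately after the nasal /m/, so it voices to [d]. /xosietwuhuzawomt/ → xosietwuhuzawomd.
Rule 2 (intervocalic voicing): /s/ is a voiceless obstruent between vowels /o/ and /i/, so it voices to [z]. /xosietwuhuzawomd/ → xozietwuhuzawomd.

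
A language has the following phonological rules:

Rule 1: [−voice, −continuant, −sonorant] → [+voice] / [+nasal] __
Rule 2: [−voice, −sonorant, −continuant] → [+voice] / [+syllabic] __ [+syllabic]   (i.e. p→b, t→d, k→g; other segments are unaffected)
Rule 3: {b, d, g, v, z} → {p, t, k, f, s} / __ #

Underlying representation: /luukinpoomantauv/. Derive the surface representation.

luuginboomandauf

Rule 1 (post-nasal voicing): /p/ is a voiceless stop immediately after the nasal /n/, so it voices to [b]. /t/ is a voiceless stop immediately after the nasal /n/, so it voices to [d]. /luukinpoomantauv/ → luukinboomandauv.
Rule 2 (intervocalic voicing): /k/ is a voiceless stop between vowels /u/ and /i/, so it voices to [g]. /luukinboomandauv/ → luuginboomandauv.
Rule 3 (final devoicing): /v/ is a voiced obstruent in word-final position, so it devoices to [f]. /luuginboomandauv/ → luuginboomandauf.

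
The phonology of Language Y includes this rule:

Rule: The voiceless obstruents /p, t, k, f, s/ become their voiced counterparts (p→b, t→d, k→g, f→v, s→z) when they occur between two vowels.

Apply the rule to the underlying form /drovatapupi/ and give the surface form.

drovadabubi

/t/ is a voiceless obstruent between vowels /a/ and /a/, so it voices to [d].
/p/ is a voiceless obstruent between vowels /a/ and /u/, so it voices to [b].
/p/ is a voiceless obstruent between vowels /u/ and /i/, so it voices to [b].
Surface form: [drovadabubi].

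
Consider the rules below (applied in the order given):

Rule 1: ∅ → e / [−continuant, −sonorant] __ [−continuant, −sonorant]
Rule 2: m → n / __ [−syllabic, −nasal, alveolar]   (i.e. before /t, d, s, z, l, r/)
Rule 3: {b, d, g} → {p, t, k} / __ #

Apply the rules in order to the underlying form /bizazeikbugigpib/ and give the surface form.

bizazeikebugigepip

Rule 1 (stop-cluster e-epenthesis): /k/ and /b/ form a stop–stop cluster, so [e] is inserted between them. /g/ and /p/ form a stop–stop cluster, so [e] is inserted between them. /bizazeikbugigpib/ → bizazeikebugigepib.
Rule 2 (nasal place assimilation): no segment meets the environment; /bizazeikebugigepib/ is unchanged.
Rule 3 (final devoicing): /b/ is a voiced stop in word-final position, so it devoices to [p]. /bizazeikebugigepib/ → bizazeikebugigepip.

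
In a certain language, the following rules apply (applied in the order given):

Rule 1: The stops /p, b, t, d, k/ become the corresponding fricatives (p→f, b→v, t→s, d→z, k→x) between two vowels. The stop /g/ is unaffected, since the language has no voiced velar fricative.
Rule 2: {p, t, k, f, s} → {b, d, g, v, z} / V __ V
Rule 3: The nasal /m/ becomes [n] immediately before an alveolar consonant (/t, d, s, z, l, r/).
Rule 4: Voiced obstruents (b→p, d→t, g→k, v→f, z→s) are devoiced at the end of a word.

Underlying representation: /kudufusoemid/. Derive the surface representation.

kuzuvuzoemit

Rule 1 (intervocalic spirantization): /d/ is a stop between vowels /u/ and /u/, so it spirantizes to the fricative [z]. /kudufusoemid/ → kuzufusoemid.
Rule 2 (intervocalic voicing): /f/ is a voiceless obstruent between vowels /u/ and /u/, so it voices to [v]. /s/ is a voiceless obstruent between vowels /u/ and /o/, so it voices to [z]. /kuzufusoemid/ → kuzuvuzoemid.
Rule 3 (nasal place assimilation): no segment meets the environment; /kuzuvuzoemid/ is unchanged.
Rule 4 (final devoicing): /d/ is a voiced obstruent in word-final position, so it devoices to [t]. /kuzuvuzoemid/ → kuzuvuzoemit.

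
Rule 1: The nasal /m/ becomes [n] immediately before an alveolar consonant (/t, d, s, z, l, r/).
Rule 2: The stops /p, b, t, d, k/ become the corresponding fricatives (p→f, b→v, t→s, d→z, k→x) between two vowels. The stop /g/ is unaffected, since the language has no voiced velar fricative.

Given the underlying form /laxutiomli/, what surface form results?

Rule 1 (nasal place assimilation): /m/ precedes the alveolar consonant /l/, so it assimilates in place to [n]. /laxutiomli/ → laxutionli.
Rule 2 (intervocalic spirantization): /t/ is a stop between vowels /u/ and /i/, so it spirantizes to the fricative [s]. /laxutionli/ → laxusionli.

laxusionli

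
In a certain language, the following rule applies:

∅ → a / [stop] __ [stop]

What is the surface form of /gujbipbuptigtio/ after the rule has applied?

/p/ and /b/ form a stop–stop cluster, so [a] is inserted between them.
/p/ and /t/ form a stop–stop cluster, so [a] is inserted between them.
/g/ and /t/ form a stop–stop cluster, so [a] is inserted between them.
Surface form: [gujbipabupatigatio].

gujbipabupatigatio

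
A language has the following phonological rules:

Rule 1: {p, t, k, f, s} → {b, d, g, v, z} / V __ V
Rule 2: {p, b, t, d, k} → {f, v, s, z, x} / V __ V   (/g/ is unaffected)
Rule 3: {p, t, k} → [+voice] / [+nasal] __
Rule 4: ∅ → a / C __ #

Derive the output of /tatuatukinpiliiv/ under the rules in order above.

Rule 1 (intervocalic voicing): /t/ is a voiceless obstruent between vowels /a/ and /u/, so it voices to [d]. /t/ is a voiceless obstruent between vowels /a/ and /u/, so it voices to [d]. /k/ is a voiceless obstruent between vowels /u/ and /i/, so it voices to [g]. /tatuatukinpiliiv/ → taduaduginpiliiv.
Rule 2 (intervocalic spirantization): /d/ is a stop between vowels /a/ and /u/, so it spirantizes to the fricative [z]. /d/ is a stop between vowels /a/ and /u/, so it spirantizes to the fricative [z]. /taduaduginpiliiv/ → tazuazuginpiliiv.
Rule 3 (post-nasal voicing): /p/ is a voiceless stop immediately after the nasal /n/, so it voices to [b]. /tazuazuginpiliiv/ → tazuazuginbiliiv.
Rule 4 (final a-epenthesis): the form ends in the consonant /v/, so [a] is inserted word-finally. /tazuazuginbiliiv/ → tazuazuginbiliiva.

tazuazuginbiliiva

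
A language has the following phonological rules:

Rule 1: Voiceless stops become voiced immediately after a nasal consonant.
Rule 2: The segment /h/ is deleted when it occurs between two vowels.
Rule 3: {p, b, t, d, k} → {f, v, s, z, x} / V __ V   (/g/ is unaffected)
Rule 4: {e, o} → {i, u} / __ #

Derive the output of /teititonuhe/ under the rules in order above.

teisisonui

Rule 1 (post-nasal voicing): no segment meets the environment; /teititonuhe/ is unchanged.
Rule 2 (intervocalic h-deletion): /h/ occurs between vowels /u/ and /e/, so it deletes. /teititonuhe/ → teititonue.
Rule 3 (intervocalic spirantization): /t/ is a stop between vowels /i/ and /i/, so it spirantizes to the fricative [s]. /t/ is a stop between vowels /i/ and /o/, so it spirantizes to the fricative [s]. /teititonue/ → teisisonue.
Rule 4 (final vowel raising): /e/ is a mid vowel in word-final position, so it raises to [i]. /teisisonue/ → teisisonui.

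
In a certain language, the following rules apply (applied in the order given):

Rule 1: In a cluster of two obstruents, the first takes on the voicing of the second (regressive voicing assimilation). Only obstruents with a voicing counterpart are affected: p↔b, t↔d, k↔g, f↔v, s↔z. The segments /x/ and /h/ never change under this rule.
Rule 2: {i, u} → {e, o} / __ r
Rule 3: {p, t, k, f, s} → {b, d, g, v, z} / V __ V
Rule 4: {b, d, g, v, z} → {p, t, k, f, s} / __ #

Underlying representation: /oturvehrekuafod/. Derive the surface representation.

odorvehreguavot

Rule 1 (regressive voicing assimilation): no segment meets the environment; /oturvehrekuafod/ is unchanged.
Rule 2 (pre-rhotic lowering): /u/ is a high vowel immediately before /r/, so it lowers to [o]. /oturvehrekuafod/ → otorvehrekuafod.
Rule 3 (intervocalic voicing): /t/ is a voiceless obstruent between vowels /o/ and /o/, so it voices to [d]. /k/ is a voiceless obstruent between vowels /e/ and /u/, so it voices to [g]. /f/ is a voiceless obstruent between vowels /a/ and /o/, so it voices to [v]. /otorvehrekuafod/ → odorvehreguavod.
Rule 4 (final devoicing): /d/ is a voiced obstruent in word-final position, so it devoices to [t]. /odorvehreguavod/ → odorvehreguavot.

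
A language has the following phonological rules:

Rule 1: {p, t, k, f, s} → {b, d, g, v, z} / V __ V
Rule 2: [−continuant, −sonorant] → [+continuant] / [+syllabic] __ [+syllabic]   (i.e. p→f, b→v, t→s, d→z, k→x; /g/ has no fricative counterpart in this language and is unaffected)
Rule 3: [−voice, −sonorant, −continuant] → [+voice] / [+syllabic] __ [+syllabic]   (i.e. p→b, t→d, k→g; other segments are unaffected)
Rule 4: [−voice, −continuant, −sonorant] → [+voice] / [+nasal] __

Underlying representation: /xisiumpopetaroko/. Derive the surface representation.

Rule 1 (intervocalic voicing): /s/ is a voiceless obstruent between vowels /i/ and /i/, so it voices to [z]. /p/ is a voiceless obstruent between vowels /o/ and /e/, so it voices to [b]. /t/ is a voiceless obstruent between vowels /e/ and /a/, so it voices to [d]. /k/ is a voiceless obstruent between vowels /o/ and /o/, so it voices to [g]. /xisiumpopetaroko/ → xiziumpobedarogo.
Rule 2 (intervocalic spirantization): /b/ is a stop between vowels /o/ and /e/, so it spirantizes to the fricative [v]. /d/ is a stop between vowels /e/ and /a/, so it spirantizes to the fricative [z]. /xiziumpobedarogo/ → xiziumpovezarogo.
Rule 3 (intervocalic voicing): no segment meets the environment; /xiziumpovezarogo/ is unchanged.
Rule 4 (post-nasal voicing): /p/ is a voiceless stop immediately after the nasal /m/, so it voices to [b]. /xiziumpovezarogo/ → xiziumbovezarogo.

xiziumbovezarogo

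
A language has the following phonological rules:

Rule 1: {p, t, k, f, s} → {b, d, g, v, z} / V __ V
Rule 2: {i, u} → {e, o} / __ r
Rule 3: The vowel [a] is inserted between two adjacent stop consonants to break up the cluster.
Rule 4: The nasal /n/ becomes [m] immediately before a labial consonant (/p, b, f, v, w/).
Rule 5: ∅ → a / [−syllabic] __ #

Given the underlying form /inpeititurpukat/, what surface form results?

Rule 1 (intervocalic voicing): /t/ is a voiceless obstruent between vowels /i/ and /i/, so it voices to [d]. /t/ is a voiceless obstruent between vowels /i/ and /u/, so it voices to [d]. /k/ is a voiceless obstruent between vowels /u/ and /a/, so it voices to [g]. /inpeititurpukat/ → inpeididurpugat.
Rule 2 (pre-rhotic lowering): /u/ is a high vowel immediately before /r/, so it lowers to [o]. /inpeididurpugat/ → inpeididorpugat.
Rule 3 (stop-cluster a-epenthesis): no segment meets the environment; /inpeididorpugat/ is unchanged.
Rule 4 (nasal place assimilation): /n/ precedes the labial consonant /p/, so it assimilates in place to [m]. /inpeididorpugat/ → impeididorpugat.
Rule 5 (final a-epenthesis): the form ends in the consonant /t/, so [a] is inserted word-finally. /impeididorpugat/ → impeididorpugata.

impeididorpugata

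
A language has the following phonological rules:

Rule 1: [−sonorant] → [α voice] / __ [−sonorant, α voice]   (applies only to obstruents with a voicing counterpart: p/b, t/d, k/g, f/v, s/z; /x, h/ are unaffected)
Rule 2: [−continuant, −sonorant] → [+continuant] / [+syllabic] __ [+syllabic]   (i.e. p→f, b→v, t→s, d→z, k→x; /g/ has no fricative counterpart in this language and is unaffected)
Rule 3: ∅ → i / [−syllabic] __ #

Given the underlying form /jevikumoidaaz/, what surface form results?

Rule 1 (regressive voicing assimilation): no segment meets the environment; /jevikumoidaaz/ is unchanged.
Rule 2 (intervocalic spirantization): /k/ is a stop between vowels /i/ and /u/, so it spirantizes to the fricative [x]. /d/ is a stop between vowels /i/ and /a/, so it spirantizes to the fricative [z]. /jevikumoidaaz/ → jevixumoizaaz.
Rule 3 (final i-epenthesis): the form ends in the consonant /z/, so [i] is inserted word-finally. /jevixumoizaaz/ → jevixumoizaazi.

jevixumoizaazi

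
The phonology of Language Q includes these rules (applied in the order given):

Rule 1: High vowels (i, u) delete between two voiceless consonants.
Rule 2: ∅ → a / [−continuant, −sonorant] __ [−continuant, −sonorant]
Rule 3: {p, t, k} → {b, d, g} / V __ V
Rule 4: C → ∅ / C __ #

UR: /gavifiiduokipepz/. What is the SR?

gavifiiduogabep

Rule 1 (high vowel syncope): /i/ is a high vowel flanked by voiceless consonants /k/ and /p/, so it deletes. /gavifiiduokipepz/ → gavifiiduokpepz.
Rule 2 (stop-cluster a-epenthesis): /k/ and /p/ form a stop–stop cluster, so [a] is inserted between them. /gavifiiduokpepz/ → gavifiiduokapepz.
Rule 3 (intervocalic voicing): /k/ is a voiceless stop between vowels /o/ and /a/, so it voices to [g]. /p/ is a voiceless stop between vowels /a/ and /e/, so it voices to [b]. /gavifiiduokapepz/ → gavifiiduogabepz.
Rule 4 (final cluster simplification): /z/ is the second consonant of a word-final cluster /pz/, so it deletes. /gavifiiduogabepz/ → gavifiiduogabep.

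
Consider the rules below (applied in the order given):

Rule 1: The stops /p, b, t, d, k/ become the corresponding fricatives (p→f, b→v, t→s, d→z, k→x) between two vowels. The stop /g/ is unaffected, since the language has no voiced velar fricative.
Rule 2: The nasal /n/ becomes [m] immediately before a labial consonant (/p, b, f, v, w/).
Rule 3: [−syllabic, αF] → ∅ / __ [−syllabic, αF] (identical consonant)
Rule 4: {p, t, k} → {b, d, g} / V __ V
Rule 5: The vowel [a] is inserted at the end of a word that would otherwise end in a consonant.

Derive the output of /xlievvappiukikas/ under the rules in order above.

Rule 1 (intervocalic spirantization): /k/ is a stop between vowels /u/ and /i/, so it spirantizes to the fricative [x]. /k/ is a stop between vowels /i/ and /a/, so it spirantizes to the fricative [x]. /xlievvappiukikas/ → xlievvappiuxixas.
Rule 2 (nasal place assimilation): no segment meets the environment; /xlievvappiuxixas/ is unchanged.
Rule 3 (degemination): /vv/ is a geminate; the first /v/ deletes. /pp/ is a geminate; the first /p/ deletes. /xlievvappiuxixas/ → xlievapiuxixas.
Rule 4 (intervocalic voicing): /p/ is a voiceless stop between vowels /a/ and /i/, so it voices to [b]. /xlievapiuxixas/ → xlievabiuxixas.
Rule 5 (final a-epenthesis): the form ends in the consonant /s/, so [a] is inserted word-finally. /xlievabiuxixas/ → xlievabiuxixasa.

xlievabiuxixasa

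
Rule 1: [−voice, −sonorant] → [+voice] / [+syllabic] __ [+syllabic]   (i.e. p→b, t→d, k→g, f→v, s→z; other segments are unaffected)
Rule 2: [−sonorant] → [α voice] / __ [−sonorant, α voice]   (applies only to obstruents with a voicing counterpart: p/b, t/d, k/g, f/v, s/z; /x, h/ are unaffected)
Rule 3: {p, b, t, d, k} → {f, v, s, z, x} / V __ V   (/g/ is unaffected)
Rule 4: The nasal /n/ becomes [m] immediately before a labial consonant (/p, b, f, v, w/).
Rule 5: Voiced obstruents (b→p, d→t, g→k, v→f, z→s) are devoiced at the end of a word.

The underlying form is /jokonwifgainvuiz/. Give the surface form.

jogomwivgaimvuis

Rule 1 (intervocalic voicing): /k/ is a voiceless obstruent between vowels /o/ and /o/, so it voices to [g]. /jokonwifgainvuiz/ → jogonwifgainvuiz.
Rule 2 (regressive voicing assimilation): /f/ precedes the voiced obstruent /g/, so it voices to [v] by assimilation. /jogonwifgainvuiz/ → jogonwivgainvuiz.
Rule 3 (intervocalic spirantization): no segment meets the environment; /jogonwivgainvuiz/ is unchanged.
Rule 4 (nasal place assimilation): /n/ precedes the labial consonant /w/, so it assimilates in place to [m]. /n/ precedes the labial consonant /v/, so it assimilates in place to [m]. /jogonwivgainvuiz/ → jogomwivgaimvuiz.
Rule 5 (final devoicing): /z/ is a voiced obstruent in word-final position, so it devoices to [s]. /jogomwivgaimvuiz/ → jogomwivgaimvuis.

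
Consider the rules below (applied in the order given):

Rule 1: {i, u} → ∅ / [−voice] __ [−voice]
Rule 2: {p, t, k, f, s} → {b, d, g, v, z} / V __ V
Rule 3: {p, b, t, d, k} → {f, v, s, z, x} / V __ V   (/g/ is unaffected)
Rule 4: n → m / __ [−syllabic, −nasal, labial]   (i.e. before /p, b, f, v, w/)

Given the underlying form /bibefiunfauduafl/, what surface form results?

Rule 1 (high vowel syncope): no segment meets the environment; /bibefiunfauduafl/ is unchanged.
Rule 2 (intervocalic voicing): /f/ is a voiceless obstruent between vowels /e/ and /i/, so it voices to [v]. /bibefiunfauduafl/ → bibeviunfauduafl.
Rule 3 (intervocalic spirantization): /b/ is a stop between vowels /i/ and /e/, so it spirantizes to the fricative [v]. /d/ is a stop between vowels /u/ and /u/, so it spirantizes to the fricative [z]. /bibeviunfauduafl/ → biveviunfauzuafl.
Rule 4 (nasal place assimilation): /n/ precedes the labial consonant /f/, so it assimilates in place to [m]. /biveviunfauzuafl/ → biveviumfauzuafl.

biveviumfauzuafl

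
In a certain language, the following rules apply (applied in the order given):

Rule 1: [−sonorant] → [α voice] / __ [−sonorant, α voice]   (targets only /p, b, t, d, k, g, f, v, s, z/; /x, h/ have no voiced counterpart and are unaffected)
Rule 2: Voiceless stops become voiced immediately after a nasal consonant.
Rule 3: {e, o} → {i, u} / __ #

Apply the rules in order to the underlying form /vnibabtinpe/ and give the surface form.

vnibaptinbi

Rule 1 (regressive voicing assimilation): /b/ precedes the voiceless obstruent /t/, so it devoices to [p] by assimilation. /vnibabtinpe/ → vnibaptinpe.
Rule 2 (post-nasal voicing): /p/ is a voiceless stop immediately after the nasal /n/, so it voices to [b]. /vnibaptinpe/ → vnibaptinbe.
Rule 3 (final vowel raising): /e/ is a mid vowel in word-final position, so it raises to [i]. /vnibaptinbe/ → vnibaptinbi.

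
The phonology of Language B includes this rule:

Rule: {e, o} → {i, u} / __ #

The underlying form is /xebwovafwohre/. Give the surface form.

xebwovafwohri

/e/ is a mid vowel in word-final position, so it raises to [i].
Surface form: [xebwovafwohri].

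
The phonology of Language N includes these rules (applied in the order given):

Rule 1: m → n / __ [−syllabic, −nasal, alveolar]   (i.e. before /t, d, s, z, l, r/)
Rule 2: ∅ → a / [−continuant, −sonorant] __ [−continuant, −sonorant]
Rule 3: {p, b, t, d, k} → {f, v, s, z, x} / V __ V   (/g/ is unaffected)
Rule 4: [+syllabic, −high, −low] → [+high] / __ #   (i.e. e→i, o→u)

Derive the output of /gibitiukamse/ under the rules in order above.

Rule 1 (nasal place assimilation): /m/ precedes the alveolar consonant /s/, so it assimilates in place to [n]. /gibitiukamse/ → gibitiukanse.
Rule 2 (stop-cluster a-epenthesis): no segment meets the environment; /gibitiukanse/ is unchanged.
Rule 3 (intervocalic spirantization): /b/ is a stop between vowels /i/ and /i/, so it spirantizes to the fricative [v]. /t/ is a stop between vowels /i/ and /i/, so it spirantizes to the fricative [s]. /k/ is a stop between vowels /u/ and /a/, so it spirantizes to the fricative [x]. /gibitiukanse/ → givisiuxanse.
Rule 4 (final vowel raising): /e/ is a mid vowel in word-final position, so it raises to [i]. /givisiuxanse/ → givisiuxansi.

givisiuxansi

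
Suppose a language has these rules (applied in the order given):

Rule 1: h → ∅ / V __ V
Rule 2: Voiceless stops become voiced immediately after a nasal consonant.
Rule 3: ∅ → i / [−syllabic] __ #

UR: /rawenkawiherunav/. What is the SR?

rawengawierunavi

Rule 1 (intervocalic h-deletion): /h/ occurs between vowels /i/ and /e/, so it deletes. /rawenkawiherunav/ → rawenkawierunav.
Rule 2 (post-nasal voicing): /k/ is a voiceless stop immediately after the nasal /n/, so it voices to [g]. /rawenkawierunav/ → rawengawierunav.
Rule 3 (final i-epenthesis): the form ends in the consonant /v/, so [i] is inserted word-finally. /rawengawierunav/ → rawengawierunavi.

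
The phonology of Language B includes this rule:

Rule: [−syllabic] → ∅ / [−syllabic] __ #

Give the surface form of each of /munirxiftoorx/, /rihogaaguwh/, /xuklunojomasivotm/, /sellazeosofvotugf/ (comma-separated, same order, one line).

munirxiftoor, rihogaaguw, xuklunojomasivot, sellazeosofvotug

/munirxiftoorx/: /x/ is the second consonant of a word-final cluster /rx/, so it deletes. → [munirxiftoor].
/rihogaaguwh/: /h/ is the second consonant of a word-final cluster /wh/, so it deletes. → [rihogaaguw].
/xuklunojomasivotm/: /m/ is the second consonant of a word-final cluster /tm/, so it deletes. → [xuklunojomasivot].
/sellazeosofvotugf/: /f/ is the second consonant of a word-final cluster /gf/, so it deletes. → [sellazeosofvotug].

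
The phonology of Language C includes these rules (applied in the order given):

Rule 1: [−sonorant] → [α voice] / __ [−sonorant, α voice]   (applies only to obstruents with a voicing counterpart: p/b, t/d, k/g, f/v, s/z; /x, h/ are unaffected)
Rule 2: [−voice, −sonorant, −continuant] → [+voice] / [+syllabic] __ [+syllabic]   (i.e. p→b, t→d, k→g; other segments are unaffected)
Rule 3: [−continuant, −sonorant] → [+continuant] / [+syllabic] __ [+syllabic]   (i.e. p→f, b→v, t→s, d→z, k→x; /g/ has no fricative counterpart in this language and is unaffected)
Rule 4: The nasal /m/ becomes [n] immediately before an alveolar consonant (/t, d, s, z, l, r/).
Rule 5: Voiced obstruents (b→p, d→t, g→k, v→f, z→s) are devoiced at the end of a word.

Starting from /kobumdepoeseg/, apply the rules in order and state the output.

kovundevoesek

Rule 1 (regressive voicing assimilation): no segment meets the environment; /kobumdepoeseg/ is unchanged.
Rule 2 (intervocalic voicing): /p/ is a voiceless stop between vowels /e/ and /o/, so it voices to [b]. /kobumdepoeseg/ → kobumdeboeseg.
Rule 3 (intervocalic spirantization): /b/ is a stop between vowels /o/ and /u/, so it spirantizes to the fricative [v]. /b/ is a stop between vowels /e/ and /o/, so it spirantizes to the fricative [v]. /kobumdeboeseg/ → kovumdevoeseg.
Rule 4 (nasal place assimilation): /m/ precedes the alveolar consonant /d/, so it assimilates in place to [n]. /kovumdevoeseg/ → kovundevoeseg.
Rule 5 (final devoicing): /g/ is a voiced obstruent in word-final position, so it devoices to [k]. /kovundevoeseg/ → kovundevoesek.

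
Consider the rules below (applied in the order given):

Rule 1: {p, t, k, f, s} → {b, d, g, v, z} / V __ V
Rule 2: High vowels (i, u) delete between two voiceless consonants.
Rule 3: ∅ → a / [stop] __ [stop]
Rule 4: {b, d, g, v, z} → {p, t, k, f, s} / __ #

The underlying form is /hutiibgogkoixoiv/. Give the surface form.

Rule 1 (intervocalic voicing): /t/ is a voiceless obstruent between vowels /u/ and /i/, so it voices to [d]. /hutiibgogkoixoiv/ → hudiibgogkoixoiv.
Rule 2 (high vowel syncope): no segment meets the environment; /hudiibgogkoixoiv/ is unchanged.
Rule 3 (stop-cluster a-epenthesis): /b/ and /g/ form a stop–stop cluster, so [a] is inserted between them. /g/ and /k/ form a stop–stop cluster, so [a] is inserted between them. /hudiibgogkoixoiv/ → hudiibagogakoixoiv.
Rule 4 (final devoicing): /v/ is a voiced obstruent in word-final position, so it devoices to [f]. /hudiibagogakoixoiv/ → hudiibagogakoixoif.

hudiibagogakoixoif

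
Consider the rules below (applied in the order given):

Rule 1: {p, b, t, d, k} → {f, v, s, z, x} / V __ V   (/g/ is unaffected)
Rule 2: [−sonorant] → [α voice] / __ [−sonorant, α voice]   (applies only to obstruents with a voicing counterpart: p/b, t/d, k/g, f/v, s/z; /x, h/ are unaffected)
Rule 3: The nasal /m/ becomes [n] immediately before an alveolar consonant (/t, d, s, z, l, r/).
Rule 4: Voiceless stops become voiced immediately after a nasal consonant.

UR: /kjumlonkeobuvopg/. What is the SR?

kjunlongeovuvobg

Rule 1 (intervocalic spirantization): /b/ is a stop between vowels /o/ and /u/, so it spirantizes to the fricative [v]. /kjumlonkeobuvopg/ → kjumlonkeovuvopg.
Rule 2 (regressive voicing assimilation): /p/ precedes the voiced obstruent /g/, so it voices to [b] by assimilation. /kjumlonkeovuvopg/ → kjumlonkeovuvobg.
Rule 3 (nasal place assimilation): /m/ precedes the alveolar consonant /l/, so it assimilates in place to [n]. /kjumlonkeovuvobg/ → kjunlonkeovuvobg.
Rule 4 (post-nasal voicing): /k/ is a voiceless stop immediately after the nasal /n/, so it voices to [g]. /kjunlonkeovuvobg/ → kjunlongeovuvobg.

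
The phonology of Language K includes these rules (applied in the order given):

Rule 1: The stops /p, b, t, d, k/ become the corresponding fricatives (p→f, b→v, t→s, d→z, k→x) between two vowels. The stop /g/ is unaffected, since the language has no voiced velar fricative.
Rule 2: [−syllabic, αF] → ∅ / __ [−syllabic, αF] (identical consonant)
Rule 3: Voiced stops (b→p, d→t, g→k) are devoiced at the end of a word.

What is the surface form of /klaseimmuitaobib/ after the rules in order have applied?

klaseimuisaovip

Rule 1 (intervocalic spirantization): /t/ is a stop between vowels /i/ and /a/, so it spirantizes to the fricative [s]. /b/ is a stop between vowels /o/ and /i/, so it spirantizes to the fricative [v]. /klaseimmuitaobib/ → klaseimmuisaovib.
Rule 2 (degemination): /mm/ is a geminate; the first /m/ deletes. /klaseimmuisaovib/ → klaseimuisaovib.
Rule 3 (final devoicing): /b/ is a voiced stop in word-final position, so it devoices to [p]. /klaseimuisaovib/ → klaseimuisaovip.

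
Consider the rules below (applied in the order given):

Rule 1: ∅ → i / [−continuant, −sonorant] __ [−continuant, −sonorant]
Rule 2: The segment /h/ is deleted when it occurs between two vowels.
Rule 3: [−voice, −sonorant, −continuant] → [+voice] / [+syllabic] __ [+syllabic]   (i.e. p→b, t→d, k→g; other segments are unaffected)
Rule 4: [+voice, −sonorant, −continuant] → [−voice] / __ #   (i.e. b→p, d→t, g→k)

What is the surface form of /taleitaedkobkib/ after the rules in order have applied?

Rule 1 (stop-cluster i-epenthesis): /d/ and /k/ form a stop–stop cluster, so [i] is inserted between them. /b/ and /k/ form a stop–stop cluster, so [i] is inserted between them. /taleitaedkobkib/ → taleitaedikobikib.
Rule 2 (intervocalic h-deletion): no segment meets the environment; /taleitaedikobikib/ is unchanged.
Rule 3 (intervocalic voicing): /t/ is a voiceless stop between vowels /i/ and /a/, so it voices to [d]. /k/ is a voiceless stop between vowels /i/ and /o/, so it voices to [g]. /k/ is a voiceless stop between vowels /i/ and /i/, so it voices to [g]. /taleitaedikobikib/ → taleidaedigobigib.
Rule 4 (final devoicing): /b/ is a voiced stop in word-final position, so it devoices to [p]. /taleidaedigobigib/ → taleidaedigobigip.

taleidaedigobigip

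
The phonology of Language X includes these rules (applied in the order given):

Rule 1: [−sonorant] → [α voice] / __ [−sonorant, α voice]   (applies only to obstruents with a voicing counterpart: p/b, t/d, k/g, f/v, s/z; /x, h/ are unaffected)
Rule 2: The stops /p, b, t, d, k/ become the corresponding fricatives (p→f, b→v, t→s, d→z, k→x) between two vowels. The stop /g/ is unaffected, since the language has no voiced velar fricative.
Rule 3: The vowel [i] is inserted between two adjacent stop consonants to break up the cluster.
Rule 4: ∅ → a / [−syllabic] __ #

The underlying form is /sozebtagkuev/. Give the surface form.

Rule 1 (regressive voicing assimilation): /b/ precedes the voiceless obstruent /t/, so it devoices to [p] by assimilation. /g/ precedes the voiceless obstruent /k/, so it devoices to [k] by assimilation. /sozebtagkuev/ → sozeptakkuev.
Rule 2 (intervocalic spirantization): no segment meets the environment; /sozeptakkuev/ is unchanged.
Rule 3 (stop-cluster i-epenthesis): /p/ and /t/ form a stop–stop cluster, so [i] is inserted between them. /k/ and /k/ form a stop–stop cluster, so [i] is inserted between them. /sozeptakkuev/ → sozepitakikuev.
Rule 4 (final a-epenthesis): the form ends in the consonant /v/, so [a] is inserted word-finally. /sozepitakikuev/ → sozepitakikueva.

sozepitakikueva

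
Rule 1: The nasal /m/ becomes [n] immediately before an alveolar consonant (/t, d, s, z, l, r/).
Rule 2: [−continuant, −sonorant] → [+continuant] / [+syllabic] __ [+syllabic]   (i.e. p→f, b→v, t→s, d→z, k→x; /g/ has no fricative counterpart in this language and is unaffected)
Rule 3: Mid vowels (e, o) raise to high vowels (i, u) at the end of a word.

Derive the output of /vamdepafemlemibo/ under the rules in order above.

vandefafenlemivu

Rule 1 (nasal place assimilation): /m/ precedes the alveolar consonant /d/, so it assimilates in place to [n]. /m/ precedes the alveolar consonant /l/, so it assimilates in place to [n]. /vamdepafemlemibo/ → vandepafenlemibo.
Rule 2 (intervocalic spirantization): /p/ is a stop between vowels /e/ and /a/, so it spirantizes to the fricative [f]. /b/ is a stop between vowels /i/ and /o/, so it spirantizes to the fricative [v]. /vandepafenlemibo/ → vandefafenlemivo.
Rule 3 (final vowel raising): /o/ is a mid vowel in word-final position, so it raises to [u]. /vandefafenlemivo/ → vandefafenlemivu.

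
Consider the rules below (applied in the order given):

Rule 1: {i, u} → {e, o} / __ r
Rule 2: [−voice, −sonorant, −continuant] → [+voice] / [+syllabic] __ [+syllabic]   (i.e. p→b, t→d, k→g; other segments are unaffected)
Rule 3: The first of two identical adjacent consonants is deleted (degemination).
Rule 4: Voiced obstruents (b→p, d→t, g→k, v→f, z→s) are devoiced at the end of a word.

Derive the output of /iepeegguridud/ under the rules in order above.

Rule 1 (pre-rhotic lowering): /u/ is a high vowel immediately before /r/, so it lowers to [o]. /iepeegguridud/ → iepeeggoridud.
Rule 2 (intervocalic voicing): /p/ is a voiceless stop between vowels /e/ and /e/, so it voices to [b]. /iepeeggoridud/ → iebeeggoridud.
Rule 3 (degemination): /gg/ is a geminate; the first /g/ deletes. /iebeeggoridud/ → iebeegoridud.
Rule 4 (final devoicing): /d/ is a voiced obstruent in word-final position, so it devoices to [t]. /iebeegoridud/ → iebeegoridut.

iebeegoridut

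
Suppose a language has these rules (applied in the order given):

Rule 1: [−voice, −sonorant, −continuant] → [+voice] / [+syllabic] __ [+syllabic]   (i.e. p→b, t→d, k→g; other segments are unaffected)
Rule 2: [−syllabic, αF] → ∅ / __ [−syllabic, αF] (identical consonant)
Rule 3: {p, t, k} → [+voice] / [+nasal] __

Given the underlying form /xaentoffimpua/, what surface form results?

Rule 1 (intervocalic voicing): no segment meets the environment; /xaentoffimpua/ is unchanged.
Rule 2 (degemination): /ff/ is a geminate; the first /f/ deletes. /xaentoffimpua/ → xaentofimpua.
Rule 3 (post-nasal voicing): /t/ is a voiceless stop immediately after the nasal /n/, so it voices to [d]. /p/ is a voiceless stop immediately after the nasal /m/, so it voices to [b]. /xaentofimpua/ → xaendofimbua.

xaendofimbua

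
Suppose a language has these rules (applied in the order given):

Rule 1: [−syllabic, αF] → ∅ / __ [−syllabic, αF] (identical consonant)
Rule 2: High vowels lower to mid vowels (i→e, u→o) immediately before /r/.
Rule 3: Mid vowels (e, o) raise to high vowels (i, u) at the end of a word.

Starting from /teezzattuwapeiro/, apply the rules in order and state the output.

Rule 1 (degemination): /zz/ is a geminate; the first /z/ deletes. /tt/ is a geminate; the first /t/ deletes. /teezzattuwapeiro/ → teezatuwapeiro.
Rule 2 (pre-rhotic lowering): /i/ is a high vowel immediately before /r/, so it lowers to [e]. /teezatuwapeiro/ → teezatuwapeero.
Rule 3 (final vowel raising): /o/ is a mid vowel in word-final position, so it raises to [u]. /teezatuwapeero/ → teezatuwapeeru.

teezatuwapeeru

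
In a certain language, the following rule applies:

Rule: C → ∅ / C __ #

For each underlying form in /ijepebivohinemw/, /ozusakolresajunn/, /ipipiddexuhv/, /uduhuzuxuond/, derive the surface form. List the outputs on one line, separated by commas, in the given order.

/ijepebivohinemw/: /w/ is the second consonant of a word-final cluster /mw/, so it deletes. → [ijepebivohinem].
/ozusakolresajunn/: /n/ is the second consonant of a word-final cluster /nn/, so it deletes. → [ozusakolresajun].
/ipipiddexuhv/: /v/ is the second consonant of a word-final cluster /hv/, so it deletes. → [ipipiddexuh].
/uduhuzuxuond/: /d/ is the second consonant of a word-final cluster /nd/, so it deletes. → [uduhuzuxuon].

ijepebivohinem, ozusakolresajun, ipipiddexuh, uduhuzuxuon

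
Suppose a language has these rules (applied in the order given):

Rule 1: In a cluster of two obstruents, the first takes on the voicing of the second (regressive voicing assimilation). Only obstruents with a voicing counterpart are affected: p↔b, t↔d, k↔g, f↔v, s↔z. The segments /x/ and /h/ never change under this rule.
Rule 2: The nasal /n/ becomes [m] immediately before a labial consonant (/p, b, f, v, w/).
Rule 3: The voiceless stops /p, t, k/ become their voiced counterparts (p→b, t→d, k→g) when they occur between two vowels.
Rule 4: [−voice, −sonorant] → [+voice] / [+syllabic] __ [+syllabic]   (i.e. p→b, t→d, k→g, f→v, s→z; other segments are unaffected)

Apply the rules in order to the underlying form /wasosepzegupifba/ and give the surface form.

wazozebzegubivba

Rule 1 (regressive voicing assimilation): /p/ precedes the voiced obstruent /z/, so it voices to [b] by assimilation. /f/ precedes the voiced obstruent /b/, so it voices to [v] by assimilation. /wasosepzegupifba/ → wasosebzegupivba.
Rule 2 (nasal place assimilation): no segment meets the environment; /wasosebzegupivba/ is unchanged.
Rule 3 (intervocalic voicing): /p/ is a voiceless stop between vowels /u/ and /i/, so it voices to [b]. /wasosebzegupivba/ → wasosebzegubivba.
Rule 4 (intervocalic voicing): /s/ is a voiceless obstruent between vowels /a/ and /o/, so it voices to [z]. /s/ is a voiceless obstruent between vowels /o/ and /e/, so it voices to [z]. /wasosebzegubivba/ → wazozebzegubivba.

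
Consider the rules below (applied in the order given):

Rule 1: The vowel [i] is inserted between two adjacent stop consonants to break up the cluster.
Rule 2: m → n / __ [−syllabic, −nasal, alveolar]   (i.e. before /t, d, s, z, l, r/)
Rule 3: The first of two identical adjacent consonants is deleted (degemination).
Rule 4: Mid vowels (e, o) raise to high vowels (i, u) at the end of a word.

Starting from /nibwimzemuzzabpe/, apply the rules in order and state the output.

nibwinzemuzabipi

Rule 1 (stop-cluster i-epenthesis): /b/ and /p/ form a stop–stop cluster, so [i] is inserted between them. /nibwimzemuzzabpe/ → nibwimzemuzzabipe.
Rule 2 (nasal place assimilation): /m/ precedes the alveolar consonant /z/, so it assimilates in place to [n]. /nibwimzemuzzabipe/ → nibwinzemuzzabipe.
Rule 3 (degemination): /zz/ is a geminate; the first /z/ deletes. /nibwinzemuzzabipe/ → nibwinzemuzabipe.
Rule 4 (final vowel raising): /e/ is a mid vowel in word-final position, so it raises to [i]. /nibwinzemuzabipe/ → nibwinzemuzabipi.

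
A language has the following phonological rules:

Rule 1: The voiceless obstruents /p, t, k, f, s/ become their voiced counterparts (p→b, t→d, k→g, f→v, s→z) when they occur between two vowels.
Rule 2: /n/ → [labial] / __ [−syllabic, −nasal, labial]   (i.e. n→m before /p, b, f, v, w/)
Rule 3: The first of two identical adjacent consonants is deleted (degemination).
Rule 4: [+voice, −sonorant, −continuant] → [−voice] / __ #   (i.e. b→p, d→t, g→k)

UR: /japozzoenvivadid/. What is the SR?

jabozoemvivadit

Rule 1 (intervocalic voicing): /p/ is a voiceless obstruent between vowels /a/ and /o/, so it voices to [b]. /japozzoenvivadid/ → jabozzoenvivadid.
Rule 2 (nasal place assimilation): /n/ precedes the labial consonant /v/, so it assimilates in place to [m]. /jabozzoenvivadid/ → jabozzoemvivadid.
Rule 3 (degemination): /zz/ is a geminate; the first /z/ deletes. /jabozzoemvivadid/ → jabozoemvivadid.
Rule 4 (final devoicing): /d/ is a voiced stop in word-final position, so it devoices to [t]. /jabozoemvivadid/ → jabozoemvivadit.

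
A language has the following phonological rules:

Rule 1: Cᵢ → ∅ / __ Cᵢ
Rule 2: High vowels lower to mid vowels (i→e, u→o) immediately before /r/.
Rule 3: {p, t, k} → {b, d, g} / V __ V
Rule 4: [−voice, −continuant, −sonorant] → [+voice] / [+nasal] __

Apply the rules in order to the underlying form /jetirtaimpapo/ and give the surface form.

jedertaimbabo

Rule 1 (degemination): no segment meets the environment; /jetirtaimpapo/ is unchanged.
Rule 2 (pre-rhotic lowering): /i/ is a high vowel immediately before /r/, so it lowers to [e]. /jetirtaimpapo/ → jetertaimpapo.
Rule 3 (intervocalic voicing): /t/ is a voiceless stop between vowels /e/ and /e/, so it voices to [d]. /p/ is a voiceless stop between vowels /a/ and /o/, so it voices to [b]. /jetertaimpapo/ → jedertaimpabo.
Rule 4 (post-nasal voicing): /p/ is a voiceless stop immediately after the nasal /m/, so it voices to [b]. /jedertaimpabo/ → jedertaimbabo.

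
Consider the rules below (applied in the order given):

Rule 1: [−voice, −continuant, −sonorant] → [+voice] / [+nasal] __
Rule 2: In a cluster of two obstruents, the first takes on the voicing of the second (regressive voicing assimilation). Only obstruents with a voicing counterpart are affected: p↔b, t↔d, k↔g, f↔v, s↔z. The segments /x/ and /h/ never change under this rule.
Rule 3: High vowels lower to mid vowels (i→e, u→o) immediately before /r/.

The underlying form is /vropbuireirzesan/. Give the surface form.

vrobbuereerzesan

Rule 1 (post-nasal voicing): no segment meets the environment; /vropbuireirzesan/ is unchanged.
Rule 2 (regressive voicing assimilation): /p/ precedes the voiced obstruent /b/, so it voices to [b] by assimilation. /vropbuireirzesan/ → vrobbuireirzesan.
Rule 3 (pre-rhotic lowering): /i/ is a high vowel immediately before /r/, so it lowers to [e]. /i/ is a high vowel immediately before /r/, so it lowers to [e]. /vrobbuireirzesan/ → vrobbuereerzesan.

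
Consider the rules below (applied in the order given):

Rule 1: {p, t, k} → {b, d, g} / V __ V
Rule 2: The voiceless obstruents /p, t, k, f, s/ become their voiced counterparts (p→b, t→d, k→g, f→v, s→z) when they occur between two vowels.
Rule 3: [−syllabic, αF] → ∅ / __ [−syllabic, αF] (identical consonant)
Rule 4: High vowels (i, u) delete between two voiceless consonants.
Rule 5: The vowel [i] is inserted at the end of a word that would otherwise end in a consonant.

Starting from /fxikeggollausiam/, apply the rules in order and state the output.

Rule 1 (intervocalic voicing): /k/ is a voiceless stop between vowels /i/ and /e/, so it voices to [g]. /fxikeggollausiam/ → fxigeggollausiam.
Rule 2 (intervocalic voicing): /s/ is a voiceless obstruent between vowels /u/ and /i/, so it voices to [z]. /fxigeggollausiam/ → fxigeggollauziam.
Rule 3 (degemination): /gg/ is a geminate; the first /g/ deletes. /ll/ is a geminate; the first /l/ deletes. /fxigeggollauziam/ → fxigegolauziam.
Rule 4 (high vowel syncope): no segment meets the environment; /fxigegolauziam/ is unchanged.
Rule 5 (final i-epenthesis): the form ends in the consonant /m/, so [i] is inserted word-finally. /fxigegolauziam/ → fxigegolauziami.

fxigegolauziami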